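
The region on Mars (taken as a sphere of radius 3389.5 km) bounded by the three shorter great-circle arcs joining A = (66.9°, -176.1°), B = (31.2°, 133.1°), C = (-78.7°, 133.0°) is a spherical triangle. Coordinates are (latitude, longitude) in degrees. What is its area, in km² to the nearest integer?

12032293 km²

Side lengths (central angles): a = 1.9181, b = 2.5935, c = 0.8112 rad; semiperimeter s = 2.6614.
By l'Huilier's theorem, tan(E/4) = √[tan(s/2) tan((s−a)/2) tan((s−b)/2) tan((s−c)/2)], giving spherical excess E = 1.0473 rad.
Area = E·R² = 1.0473 × (3389.5)² ≈ 12032293 km².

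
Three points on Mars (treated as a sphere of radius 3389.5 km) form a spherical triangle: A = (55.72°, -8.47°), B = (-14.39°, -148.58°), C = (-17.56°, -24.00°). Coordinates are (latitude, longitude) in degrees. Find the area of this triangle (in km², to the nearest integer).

Side lengths (central angles): a = 2.0366, b = 1.2994, c = 2.2446 rad; semiperimeter s = 2.7903.
By l'Huilier's theorem, tan(E/4) = √[tan(s/2) tan((s−a)/2) tan((s−b)/2) tan((s−c)/2)], giving spherical excess E = 2.5969 rad.
Area = E·R² = 2.5969 × (3389.5)² ≈ 29834544 km².

29834544 km²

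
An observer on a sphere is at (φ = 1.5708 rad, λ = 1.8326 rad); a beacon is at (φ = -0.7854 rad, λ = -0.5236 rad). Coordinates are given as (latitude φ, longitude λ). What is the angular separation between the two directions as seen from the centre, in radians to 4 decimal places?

Let φ₁ = 1.5708 rad, φ₂ = -0.7854 rad, and Δλ = -2.3562 rad.
Haversine: a = sin²(Δφ/2) + cos φ₁ cos φ₂ sin²(Δλ/2) = 0.8536 + (-0.0000)(0.7071)(0.8536) = 0.85355.
Central angle c = 2·arcsin(√a) = 2.35619 rad.
So the angular separation is 2.3562 rad.

2.3562 rad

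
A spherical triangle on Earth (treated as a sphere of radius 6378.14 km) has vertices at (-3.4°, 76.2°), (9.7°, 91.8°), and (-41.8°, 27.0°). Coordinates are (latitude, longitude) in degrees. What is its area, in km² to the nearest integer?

1283300 km²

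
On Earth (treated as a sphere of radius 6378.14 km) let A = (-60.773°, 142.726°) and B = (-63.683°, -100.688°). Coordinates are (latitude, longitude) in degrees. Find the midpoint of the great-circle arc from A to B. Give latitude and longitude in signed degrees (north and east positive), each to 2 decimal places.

-74.48°, -163.45°

Central angle δ = 0.8157 rad. Interpolating on the sphere with fraction f = 0.5:
P = [sin((1−f)δ)·A + sin(fδ)·B] / sin δ = 0.5447·A + 0.5447·B in Cartesian coordinates,
giving P = (-0.2564, -0.0762, -0.9636), i.e. latitude -74.48°, longitude -163.45°.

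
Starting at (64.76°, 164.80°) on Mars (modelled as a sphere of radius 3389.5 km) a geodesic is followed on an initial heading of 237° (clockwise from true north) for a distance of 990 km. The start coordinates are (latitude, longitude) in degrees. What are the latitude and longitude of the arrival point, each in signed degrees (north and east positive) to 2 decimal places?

53.07°, 141.10°

Angular distance δ = d/R = 990/3389.5 = 0.29208 rad; initial bearing θ = 4.1364 rad.
sin φ₂ = sin φ₁ cos δ + cos φ₁ sin δ cos θ = (0.9045)(0.9576) + (0.4264)(0.2879)(-0.5446) = 0.7993, so φ₂ = 53.07°.
Δλ = atan2(sin θ sin δ cos φ₁, cos δ − sin φ₁ sin φ₂) = atan2(-0.1030, 0.2346) = -23.697°.
λ₂ = 164.800° − 23.697° = 141.10°.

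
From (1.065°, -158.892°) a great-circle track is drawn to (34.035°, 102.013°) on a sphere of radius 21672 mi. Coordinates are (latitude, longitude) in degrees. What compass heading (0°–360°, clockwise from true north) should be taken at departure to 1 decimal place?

Δλ = -99.095° = -1.7295 rad.
y = sin Δλ · cos φ₂ = (-0.9874)(0.8287) = -0.8183
x = cos φ₁ sin φ₂ − sin φ₁ cos φ₂ cos Δλ = (0.9998)(0.5597) − (0.0186)(0.8287)(-0.1581) = 0.5620
θ = atan2(y, x) = -55.52°; adding 360° gives 304.5°.

304.5°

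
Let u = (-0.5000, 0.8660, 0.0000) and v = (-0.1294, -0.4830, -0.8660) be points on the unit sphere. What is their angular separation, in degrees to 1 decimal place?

110.7°

u·v = -0.3536; |u| = 1.0000, |v| = 1.0000.
cos θ = (u·v)/(|u||v|) = -0.3536, so θ = 110.7°.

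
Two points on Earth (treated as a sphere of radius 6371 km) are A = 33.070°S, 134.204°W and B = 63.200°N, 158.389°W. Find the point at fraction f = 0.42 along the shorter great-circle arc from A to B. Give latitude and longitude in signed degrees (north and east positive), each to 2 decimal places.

7.61°, -141.33°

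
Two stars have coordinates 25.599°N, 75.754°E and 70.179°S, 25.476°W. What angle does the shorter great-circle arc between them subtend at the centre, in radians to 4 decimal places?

With latitudes φ₁ = 25.599°, φ₂ = -70.179° and longitude difference Δλ = -101.230°:
cos c = sin φ₁ sin φ₂ + cos φ₁ cos φ₂ cos Δλ = (0.4321)(-0.9408) + (0.9018)(0.3391)(-0.1947) = -0.46603,
so c = arccos(-0.46603) = 2.05559 rad.
So the angular separation is 2.0556 rad.

2.0556 rad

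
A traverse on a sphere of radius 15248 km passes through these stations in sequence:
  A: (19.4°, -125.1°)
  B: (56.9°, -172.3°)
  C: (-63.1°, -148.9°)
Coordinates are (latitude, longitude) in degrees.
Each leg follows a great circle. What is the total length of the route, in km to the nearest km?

Leg A→B: central angle 0.8915 rad, distance 13593.8 km.
Leg B→C: central angle 2.1180 rad, distance 32295.6 km.
Total: 13593.8 + 32295.6 ≈ 45889 km.

45889 km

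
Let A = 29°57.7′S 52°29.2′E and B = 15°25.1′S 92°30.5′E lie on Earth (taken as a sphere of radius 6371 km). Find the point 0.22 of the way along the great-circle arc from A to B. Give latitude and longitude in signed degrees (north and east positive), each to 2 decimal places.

-27.73°, 62.06°

The central angle between A and B is δ = 0.6882 rad.
With f = 0.22, the slerp weights are sin((1−f)δ)/sin δ = 0.8051 and sin(fδ)/sin δ = 0.2375.
Weighted sum of the unit vectors: (0.8051)·(0.5276,0.6872,-0.4994) + (0.2375)·(-0.0422,0.9631,-0.2659) = (0.4147, 0.7820, -0.4652).
Converting back: φ = atan2(z, √(x²+y²)) = -27.73°, λ = atan2(y, x) = 62.06°.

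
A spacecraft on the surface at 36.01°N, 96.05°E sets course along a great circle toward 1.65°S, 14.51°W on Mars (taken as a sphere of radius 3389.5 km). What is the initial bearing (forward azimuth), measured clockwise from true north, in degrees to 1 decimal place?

With φ₁ = 0.6285, φ₂ = -0.0288, Δλ = -1.9296 rad, the forward-azimuth formula gives
θ = atan2( sin Δλ cos φ₂ , cos φ₁ sin φ₂ − sin φ₁ cos φ₂ cos Δλ ) = atan2(-0.9359, 0.1831) = -78.93°.
Adding 360° brings this into [0°, 360°): 281.1°.

281.1°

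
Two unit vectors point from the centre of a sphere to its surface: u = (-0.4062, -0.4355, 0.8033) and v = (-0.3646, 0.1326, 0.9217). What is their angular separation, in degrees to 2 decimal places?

33.82°

u·v = 0.8308; |u| = 1.0000, |v| = 1.0000.
cos θ = (u·v)/(|u||v|) = 0.8308, so θ = 33.82°.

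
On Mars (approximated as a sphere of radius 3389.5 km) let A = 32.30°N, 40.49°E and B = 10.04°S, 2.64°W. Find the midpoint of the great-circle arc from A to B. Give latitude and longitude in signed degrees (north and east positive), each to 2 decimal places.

11.94°, 17.20°

The central angle between A and B is δ = 1.0306 rad.
With f = 0.5, the slerp weights are sin((1−f)δ)/sin δ = 0.5746 and sin(fδ)/sin δ = 0.5746.
Weighted sum of the unit vectors: (0.5746)·(0.6428,0.5488,0.5344) + (0.5746)·(0.9836,-0.0454,-0.1743) = (0.9346, 0.2893, 0.2069).
Converting back: φ = atan2(z, √(x²+y²)) = 11.94°, λ = atan2(y, x) = 17.20°.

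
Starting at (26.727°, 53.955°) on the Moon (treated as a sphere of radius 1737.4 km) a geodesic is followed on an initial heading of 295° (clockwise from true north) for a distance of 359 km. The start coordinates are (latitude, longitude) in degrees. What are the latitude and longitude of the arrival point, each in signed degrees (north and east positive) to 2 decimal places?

Angular distance δ = d/R = 359/1737.4 = 0.20663 rad; initial bearing θ = 5.1487 rad.
sin φ₂ = sin φ₁ cos δ + cos φ₁ sin δ cos θ = (0.4497)(0.9787) + (0.8932)(0.2052)(0.4226) = 0.5176, so φ₂ = 31.17°.
Δλ = atan2(sin θ sin δ cos φ₁, cos δ − sin φ₁ sin φ₂) = atan2(-0.1661, 0.7459) = -12.552°.
λ₂ = 53.955° − 12.552° = 41.40°.

31.17°, 41.40°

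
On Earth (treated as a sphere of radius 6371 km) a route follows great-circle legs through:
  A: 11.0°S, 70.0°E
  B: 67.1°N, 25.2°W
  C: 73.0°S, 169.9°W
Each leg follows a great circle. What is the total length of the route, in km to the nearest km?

Leg A→B: central angle 1.7828 rad, distance 11358.0 km.
Leg B→C: central angle 2.9121 rad, distance 18553.1 km.
Total: 11358.0 + 18553.1 ≈ 29911 km.

29911 km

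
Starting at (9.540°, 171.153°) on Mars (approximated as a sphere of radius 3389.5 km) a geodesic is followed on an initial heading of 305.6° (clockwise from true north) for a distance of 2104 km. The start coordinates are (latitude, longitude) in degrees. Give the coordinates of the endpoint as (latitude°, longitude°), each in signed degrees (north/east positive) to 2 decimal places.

27.95°, 138.78°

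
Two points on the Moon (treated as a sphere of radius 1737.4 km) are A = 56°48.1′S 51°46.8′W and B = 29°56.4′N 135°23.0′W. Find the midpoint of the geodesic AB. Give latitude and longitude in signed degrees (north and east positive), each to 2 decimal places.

-17.43°, -104.99°

Central angle δ = 1.9442 rad. Interpolating on the sphere with fraction f = 0.5:
P = [sin((1−f)δ)·A + sin(fδ)·B] / sin δ = 0.8872·A + 0.8872·B in Cartesian coordinates,
giving P = (-0.2467, -0.9216, -0.2996), i.e. latitude -17.43°, longitude -104.99°.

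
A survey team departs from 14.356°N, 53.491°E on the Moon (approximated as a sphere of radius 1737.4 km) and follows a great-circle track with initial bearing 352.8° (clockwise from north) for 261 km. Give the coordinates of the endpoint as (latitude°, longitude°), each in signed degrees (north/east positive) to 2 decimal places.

22.89°, 52.32°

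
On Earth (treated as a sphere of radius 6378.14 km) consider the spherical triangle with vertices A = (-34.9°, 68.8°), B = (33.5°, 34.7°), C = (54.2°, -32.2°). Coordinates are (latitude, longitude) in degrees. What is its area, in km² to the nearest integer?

12445133 km²

Side lengths (central angles): a = 0.8776, b = 2.1599, c = 1.3176 rad; semiperimeter s = 2.1775.
By l'Huilier's theorem, tan(E/4) = √[tan(s/2) tan((s−a)/2) tan((s−b)/2) tan((s−c)/2)], giving spherical excess E = 0.3059 rad.
Area = E·R² = 0.3059 × (6378.14)² ≈ 12445133 km².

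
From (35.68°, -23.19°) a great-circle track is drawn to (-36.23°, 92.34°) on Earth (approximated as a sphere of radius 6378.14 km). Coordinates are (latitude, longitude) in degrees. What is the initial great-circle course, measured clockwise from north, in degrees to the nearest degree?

111°

With φ₁ = 0.6227, φ₂ = -0.6323, Δλ = 2.0164 rad, the forward-azimuth formula gives
θ = atan2( sin Δλ cos φ₂ , cos φ₁ sin φ₂ − sin φ₁ cos φ₂ cos Δλ ) = atan2(0.7279, -0.2773) = 110.86°.
So the initial bearing is 111°.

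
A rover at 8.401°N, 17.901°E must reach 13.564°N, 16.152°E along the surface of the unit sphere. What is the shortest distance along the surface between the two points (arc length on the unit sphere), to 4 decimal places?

0.0950

With latitudes φ₁ = 8.401°, φ₂ = 13.564° and longitude difference Δλ = -1.749°:
Haversine: a = sin²(Δφ/2) + cos φ₁ cos φ₂ sin²(Δλ/2) = 0.0020 + (0.9893)(0.9721)(0.0002) = 0.00225.
Central angle c = 2·arcsin(√a) = 0.09496 rad.
On the unit sphere the arc length equals the central angle: 0.0950.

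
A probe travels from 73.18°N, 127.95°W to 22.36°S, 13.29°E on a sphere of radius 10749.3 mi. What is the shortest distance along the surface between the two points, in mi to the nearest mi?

23441 mi

Let φ₁ = 1.2772 rad, φ₂ = -0.3903 rad, and Δλ = 2.4651 rad.
cos c = sin φ₁ sin φ₂ + cos φ₁ cos φ₂ cos Δλ = (0.9572)(-0.3804) + (0.2894)(0.9248)(-0.7798) = -0.57282,
so c = arccos(-0.57282) = 2.18074 rad.
Distance = R·c = 10749.3 × 2.1807 ≈ 23441 mi.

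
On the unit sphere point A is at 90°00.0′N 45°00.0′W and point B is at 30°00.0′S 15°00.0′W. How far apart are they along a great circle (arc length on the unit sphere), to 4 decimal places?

2.0944

Let φ₁ = 1.5708 rad, φ₂ = -0.5236 rad, and Δλ = 0.5236 rad.
cos c = sin φ₁ sin φ₂ + cos φ₁ cos φ₂ cos Δλ = (1.0000)(-0.5000) + (0.0000)(0.8660)(0.8660) = -0.50000,
so c = arccos(-0.50000) = 2.09440 rad.
On the unit sphere the arc length equals the central angle: 2.0944.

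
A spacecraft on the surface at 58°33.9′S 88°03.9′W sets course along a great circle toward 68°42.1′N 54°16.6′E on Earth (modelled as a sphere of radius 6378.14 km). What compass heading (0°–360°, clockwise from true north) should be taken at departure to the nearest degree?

With φ₁ = -1.0222, φ₂ = 1.1991, Δλ = 2.4843 rad, the forward-azimuth formula gives
θ = atan2( sin Δλ cos φ₂ , cos φ₁ sin φ₂ − sin φ₁ cos φ₂ cos Δλ ) = atan2(0.2219, 0.2406) = 42.69°.
So the initial bearing is 43°.

43°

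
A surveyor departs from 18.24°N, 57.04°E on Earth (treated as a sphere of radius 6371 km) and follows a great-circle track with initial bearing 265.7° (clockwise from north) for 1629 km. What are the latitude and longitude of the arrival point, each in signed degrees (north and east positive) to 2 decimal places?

16.55°, 41.79°

Angular distance δ = d/R = 1629/6371 = 0.25569 rad; initial bearing θ = 4.6373 rad.
sin φ₂ = sin φ₁ cos δ + cos φ₁ sin δ cos θ = (0.3130)(0.9675) + (0.9498)(0.2529)(-0.0750) = 0.2848, so φ₂ = 16.55°.
Δλ = atan2(sin θ sin δ cos φ₁, cos δ − sin φ₁ sin φ₂) = atan2(-0.2395, 0.8783) = -15.254°.
λ₂ = 57.040° − 15.254° = 41.79°.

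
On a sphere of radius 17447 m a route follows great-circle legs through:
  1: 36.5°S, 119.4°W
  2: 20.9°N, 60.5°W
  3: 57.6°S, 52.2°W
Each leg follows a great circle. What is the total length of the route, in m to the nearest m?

48321 m

Leg 1→2: central angle 1.3942 rad, distance 24324.2 m.
Leg 2→3: central angle 1.3754 rad, distance 23997.1 m.
Total: 24324.2 + 23997.1 ≈ 48321 m.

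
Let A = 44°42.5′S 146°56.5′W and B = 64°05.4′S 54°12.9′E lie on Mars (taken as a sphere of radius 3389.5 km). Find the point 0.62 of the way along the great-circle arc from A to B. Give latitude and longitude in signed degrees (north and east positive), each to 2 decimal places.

-82.98°, 142.47°

Central angle δ = 1.2205 rad. Interpolating on the sphere with fraction f = 0.62:
P = [sin((1−f)δ)·A + sin(fδ)·B] / sin δ = 0.4763·A + 0.7309·B in Cartesian coordinates,
giving P = (-0.0969, 0.0745, -0.9925), i.e. latitude -82.98°, longitude 142.47°.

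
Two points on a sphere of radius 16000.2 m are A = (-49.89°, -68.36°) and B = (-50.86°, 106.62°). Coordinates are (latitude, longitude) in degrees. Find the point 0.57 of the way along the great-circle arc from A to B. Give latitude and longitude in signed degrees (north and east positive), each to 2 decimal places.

The central angle between A and B is δ = 1.3816 rad.
With f = 0.57, the slerp weights are sin((1−f)δ)/sin δ = 0.5699 and sin(fδ)/sin δ = 0.7215.
Weighted sum of the unit vectors: (0.5699)·(0.2376,-0.5988,-0.7648) + (0.7215)·(-0.1805,0.6048,-0.7756) = (0.0051, 0.0951, -0.9955).
Converting back: φ = atan2(z, √(x²+y²)) = -84.54°, λ = atan2(y, x) = 86.90°.

-84.54°, 86.90°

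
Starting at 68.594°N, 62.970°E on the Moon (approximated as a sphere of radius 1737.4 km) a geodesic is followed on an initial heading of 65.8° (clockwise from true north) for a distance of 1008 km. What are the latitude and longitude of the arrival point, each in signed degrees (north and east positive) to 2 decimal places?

Angular distance δ = d/R = 1008/1737.4 = 0.58018 rad; initial bearing θ = 1.1484 rad.
sin φ₂ = sin φ₁ cos δ + cos φ₁ sin δ cos θ = (0.9310)(0.8364) + (0.3650)(0.5482)(0.4099) = 0.8607, so φ₂ = 59.39°.
Δλ = atan2(sin θ sin δ cos φ₁, cos δ − sin φ₁ sin φ₂) = atan2(0.1825, 0.0351) = 79.127°.
λ₂ = 62.970° + 79.127° = 142.10°.

59.39°, 142.10°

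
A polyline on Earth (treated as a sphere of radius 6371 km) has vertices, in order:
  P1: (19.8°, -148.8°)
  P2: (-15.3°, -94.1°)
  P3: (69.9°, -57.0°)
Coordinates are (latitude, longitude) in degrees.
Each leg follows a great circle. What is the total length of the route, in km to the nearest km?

17042 km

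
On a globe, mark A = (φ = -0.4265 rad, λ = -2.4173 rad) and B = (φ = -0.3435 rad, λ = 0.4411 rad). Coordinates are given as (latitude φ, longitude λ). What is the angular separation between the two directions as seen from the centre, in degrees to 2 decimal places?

With latitudes φ₁ = -24.437°, φ₂ = -19.681° and longitude difference Δλ = 163.774°:
cos c = sin φ₁ sin φ₂ + cos φ₁ cos φ₂ cos Δλ = (-0.4137)(-0.3368) + (0.9104)(0.9416)(-0.9602) = -0.68377,
so c = arccos(-0.68377) = 2.32371 rad.
So the angular separation is 133.14°.

133.14°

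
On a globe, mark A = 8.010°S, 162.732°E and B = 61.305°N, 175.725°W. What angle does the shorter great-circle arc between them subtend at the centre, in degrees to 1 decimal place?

71.3°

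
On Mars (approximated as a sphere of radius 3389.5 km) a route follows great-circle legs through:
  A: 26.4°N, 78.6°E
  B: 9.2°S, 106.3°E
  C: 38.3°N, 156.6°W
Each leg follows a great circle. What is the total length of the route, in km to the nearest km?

Leg A→B: central angle 0.7788 rad, distance 2639.7 km.
Leg B→C: central angle 1.7669 rad, distance 5988.9 km.
Total: 2639.7 + 5988.9 ≈ 8629 km.

8629 km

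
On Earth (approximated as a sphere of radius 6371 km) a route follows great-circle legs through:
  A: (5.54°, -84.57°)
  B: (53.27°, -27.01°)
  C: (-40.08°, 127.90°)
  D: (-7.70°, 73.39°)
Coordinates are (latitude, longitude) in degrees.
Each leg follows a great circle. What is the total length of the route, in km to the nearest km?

Leg A→B: central angle 1.1629 rad, distance 7408.9 km.
Leg B→C: central angle 2.7664 rad, distance 17624.8 km.
Leg C→D: central angle 1.0163 rad, distance 6475.1 km.
Total: 7408.9 + 17624.8 + 6475.1 ≈ 31509 km.

31509 km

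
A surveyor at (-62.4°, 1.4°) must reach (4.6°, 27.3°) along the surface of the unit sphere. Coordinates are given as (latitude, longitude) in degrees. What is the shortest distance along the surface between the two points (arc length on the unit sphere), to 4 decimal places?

In radians: φ₁ = -1.0891, φ₂ = 0.0803, Δλ = 25.900° = 0.4520 rad.
Haversine: a = sin²(Δφ/2) + cos φ₁ cos φ₂ sin²(Δλ/2) = 0.3046 + (0.4633)(0.9968)(0.0502) = 0.32783.
Central angle c = 2·arcsin(√a) = 1.21925 rad.
On the unit sphere the arc length equals the central angle: 1.2193.

1.2193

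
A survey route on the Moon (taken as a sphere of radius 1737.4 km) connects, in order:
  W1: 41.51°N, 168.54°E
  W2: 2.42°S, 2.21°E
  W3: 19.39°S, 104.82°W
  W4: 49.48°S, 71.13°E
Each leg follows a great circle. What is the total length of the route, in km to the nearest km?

Leg W1→W2: central angle 2.4264 rad, distance 4215.6 km.
Leg W2→W3: central angle 1.8359 rad, distance 3189.7 km.
Leg W3→W4: central angle 1.9379 rad, distance 3367.0 km.
Total: 4215.6 + 3189.7 + 3367.0 ≈ 10772 km.

10772 km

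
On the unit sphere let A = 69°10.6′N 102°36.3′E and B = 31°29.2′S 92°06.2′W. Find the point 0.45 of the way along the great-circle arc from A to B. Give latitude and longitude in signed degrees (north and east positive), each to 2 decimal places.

45.56°, -103.75°

The central angle between A and B is δ = 2.4677 rad.
With f = 0.45, the slerp weights are sin((1−f)δ)/sin δ = 1.5661 and sin(fδ)/sin δ = 1.4357.
Weighted sum of the unit vectors: (1.5661)·(-0.0776,0.3469,0.9347) + (1.4357)·(-0.0313,-0.8522,-0.5223) = (-0.1664, -0.6802, 0.7139).
Converting back: φ = atan2(z, √(x²+y²)) = 45.56°, λ = atan2(y, x) = -103.75°.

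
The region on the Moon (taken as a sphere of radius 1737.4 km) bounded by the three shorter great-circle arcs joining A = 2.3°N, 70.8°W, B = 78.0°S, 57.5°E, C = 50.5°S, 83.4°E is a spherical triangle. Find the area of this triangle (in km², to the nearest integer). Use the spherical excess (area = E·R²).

800693 km²

Side lengths (central angles): a = 0.5080, b = 2.2183, c = 1.7396 rad; semiperimeter s = 2.2329.
By l'Huilier's theorem, tan(E/4) = √[tan(s/2) tan((s−a)/2) tan((s−b)/2) tan((s−c)/2)], giving spherical excess E = 0.2653 rad.
Area = E·R² = 0.2653 × (1737.4)² ≈ 800693 km².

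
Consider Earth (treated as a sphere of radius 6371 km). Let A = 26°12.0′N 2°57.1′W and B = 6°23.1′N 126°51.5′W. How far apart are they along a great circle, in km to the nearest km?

In radians: φ₁ = 0.4573, φ₂ = 0.1114, Δλ = -123.907° = -2.1626 rad.
cos c = sin φ₁ sin φ₂ + cos φ₁ cos φ₂ cos Δλ = (0.4415)(0.1112) + (0.8973)(0.9938)(-0.5578) = -0.44832,
so c = arccos(-0.44832) = 2.03569 rad.
Distance = R·c = 6371 × 2.0357 ≈ 12969 km.

12969 km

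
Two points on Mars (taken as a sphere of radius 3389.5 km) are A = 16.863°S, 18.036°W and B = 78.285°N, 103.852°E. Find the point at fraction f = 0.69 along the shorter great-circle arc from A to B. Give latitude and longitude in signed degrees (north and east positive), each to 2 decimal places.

59.04°, 2.77°

Central angle δ = 1.9678 rad. Interpolating on the sphere with fraction f = 0.69:
P = [sin((1−f)δ)·A + sin(fδ)·B] / sin δ = 0.6212·A + 1.0598·B in Cartesian coordinates,
giving P = (0.5138, 0.0249, 0.8576), i.e. latitude 59.04°, longitude 2.77°.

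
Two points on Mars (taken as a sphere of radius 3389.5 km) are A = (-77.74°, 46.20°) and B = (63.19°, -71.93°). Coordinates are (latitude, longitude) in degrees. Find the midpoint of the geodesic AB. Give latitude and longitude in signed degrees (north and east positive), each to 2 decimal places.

-12.02°, -43.84°

Central angle δ = 2.7321 rad. Interpolating on the sphere with fraction f = 0.5:
P = [sin((1−f)δ)·A + sin(fδ)·B] / sin δ = 2.4590·A + 2.4590·B in Cartesian coordinates,
giving P = (0.7054, -0.6775, -0.2082), i.e. latitude -12.02°, longitude -43.84°.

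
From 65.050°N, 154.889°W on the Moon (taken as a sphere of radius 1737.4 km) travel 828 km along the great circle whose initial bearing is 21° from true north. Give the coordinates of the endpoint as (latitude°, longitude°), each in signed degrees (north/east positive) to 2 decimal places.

80.51°, -60.20°

Angular distance δ = d/R = 828/1737.4 = 0.47657 rad; initial bearing θ = 0.3665 rad.
sin φ₂ = sin φ₁ cos δ + cos φ₁ sin δ cos θ = (0.9067)(0.8886) + (0.4218)(0.4587)(0.9336) = 0.9863, so φ₂ = 80.51°.
Δλ = atan2(sin θ sin δ cos φ₁, cos δ − sin φ₁ sin φ₂) = atan2(0.0693, -0.0057) = 94.687°.
λ₂ = -154.889° + 94.687° = -60.20°.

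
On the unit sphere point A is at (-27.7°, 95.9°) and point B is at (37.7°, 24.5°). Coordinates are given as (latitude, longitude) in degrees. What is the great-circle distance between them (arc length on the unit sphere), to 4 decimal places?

1.6317

Let φ₁ = -0.4835 rad, φ₂ = 0.6580 rad, and Δλ = -1.2462 rad.
Haversine: a = sin²(Δφ/2) + cos φ₁ cos φ₂ sin²(Δλ/2) = 0.2919 + (0.8854)(0.7912)(0.3405) = 0.53041.
Central angle c = 2·arcsin(√a) = 1.63165 rad.
On the unit sphere the arc length equals the central angle: 1.6317.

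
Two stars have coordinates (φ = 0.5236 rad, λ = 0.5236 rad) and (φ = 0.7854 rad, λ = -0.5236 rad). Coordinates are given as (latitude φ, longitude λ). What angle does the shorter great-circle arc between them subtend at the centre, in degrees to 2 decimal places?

48.72°

Let φ₁ = 0.5236 rad, φ₂ = 0.7854 rad, and Δλ = -1.0472 rad.
Haversine: a = sin²(Δφ/2) + cos φ₁ cos φ₂ sin²(Δλ/2) = 0.0170 + (0.8660)(0.7071)(0.2500) = 0.17013.
Central angle c = 2·arcsin(√a) = 0.85033 rad.
So the angular separation is 48.72°.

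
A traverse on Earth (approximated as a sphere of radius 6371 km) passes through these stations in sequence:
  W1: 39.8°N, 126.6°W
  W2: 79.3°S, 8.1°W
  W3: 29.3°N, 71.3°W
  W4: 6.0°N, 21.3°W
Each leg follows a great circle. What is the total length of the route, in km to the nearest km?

33444 km

Leg W1→W2: central angle 2.3421 rad, distance 14921.3 km.
Leg W2→W3: central angle 1.9909 rad, distance 12684.1 km.
Leg W3→W4: central angle 0.9165 rad, distance 5838.7 km.
Total: 14921.3 + 12684.1 + 5838.7 ≈ 33444 km.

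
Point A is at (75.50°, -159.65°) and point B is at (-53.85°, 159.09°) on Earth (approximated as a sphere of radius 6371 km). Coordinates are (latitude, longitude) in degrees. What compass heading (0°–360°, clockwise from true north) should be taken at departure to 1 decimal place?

211.6°

Δλ = -41.260° = -0.7201 rad.
y = sin Δλ · cos φ₂ = (-0.6595)(0.5899) = -0.3890
x = cos φ₁ sin φ₂ − sin φ₁ cos φ₂ cos Δλ = (0.2504)(-0.8075) − (0.9681)(0.5899)(0.7517) = -0.6315
θ = atan2(y, x) = -148.37°; adding 360° gives 211.6°.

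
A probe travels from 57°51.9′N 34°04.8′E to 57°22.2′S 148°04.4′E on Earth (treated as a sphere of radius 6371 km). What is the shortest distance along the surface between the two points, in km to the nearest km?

With latitudes φ₁ = 57.865°, φ₂ = -57.370° and longitude difference Δλ = 113.993°:
Haversine: a = sin²(Δφ/2) + cos φ₁ cos φ₂ sin²(Δλ/2) = 0.7132 + (0.5319)(0.5392)(0.7033) = 0.91489.
Central angle c = 2·arcsin(√a) = 2.54950 rad.
Distance = R·c = 6371 × 2.5495 ≈ 16243 km.

16243 km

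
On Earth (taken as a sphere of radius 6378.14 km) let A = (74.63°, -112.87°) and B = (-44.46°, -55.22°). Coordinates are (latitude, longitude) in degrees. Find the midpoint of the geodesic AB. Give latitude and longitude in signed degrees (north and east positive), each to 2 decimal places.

The central angle between A and B is δ = 2.1823 rad.
With f = 0.5, the slerp weights are sin((1−f)δ)/sin δ = 1.0835 and sin(fδ)/sin δ = 1.0835.
Weighted sum of the unit vectors: (1.0835)·(-0.1030,-0.2442,0.9642) + (1.0835)·(0.4071,-0.5862,-0.7004) = (0.3295, -0.8998, 0.2859).
Converting back: φ = atan2(z, √(x²+y²)) = 16.61°, λ = atan2(y, x) = -69.89°.

16.61°, -69.89°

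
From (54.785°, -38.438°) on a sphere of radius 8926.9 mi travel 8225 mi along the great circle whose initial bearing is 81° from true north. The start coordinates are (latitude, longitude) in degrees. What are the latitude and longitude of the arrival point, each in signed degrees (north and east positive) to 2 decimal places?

Angular distance δ = d/R = 8225/8926.9 = 0.92137 rad; initial bearing θ = 1.4137 rad.
sin φ₂ = sin φ₁ cos δ + cos φ₁ sin δ cos θ = (0.8170)(0.6047) + (0.5766)(0.7964)(0.1564) = 0.5659, so φ₂ = 34.47°.
Δλ = atan2(sin θ sin δ cos φ₁, cos δ − sin φ₁ sin φ₂) = atan2(0.4536, 0.1424) = 72.573°.
λ₂ = -38.438° + 72.573° = 34.13°.

34.47°, 34.13°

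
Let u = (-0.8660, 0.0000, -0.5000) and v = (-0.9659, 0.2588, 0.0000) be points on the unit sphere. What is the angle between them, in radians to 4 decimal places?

0.5799 rad

u·v = 0.8365; |u| = 1.0000, |v| = 1.0000.
cos θ = (u·v)/(|u||v|) = 0.8365, so θ = 0.5799 rad.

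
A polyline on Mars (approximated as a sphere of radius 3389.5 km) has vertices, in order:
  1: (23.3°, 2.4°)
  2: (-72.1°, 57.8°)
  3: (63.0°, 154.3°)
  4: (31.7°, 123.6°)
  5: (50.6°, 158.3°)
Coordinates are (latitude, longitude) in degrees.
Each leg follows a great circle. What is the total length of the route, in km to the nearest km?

18980 km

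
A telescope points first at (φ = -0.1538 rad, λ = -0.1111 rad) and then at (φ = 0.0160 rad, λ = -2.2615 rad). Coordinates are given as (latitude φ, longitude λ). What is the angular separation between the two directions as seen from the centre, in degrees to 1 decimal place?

With latitudes φ₁ = -8.812°, φ₂ = 0.917° and longitude difference Δλ = -123.209°:
cos c = sin φ₁ sin φ₂ + cos φ₁ cos φ₂ cos Δλ = (-0.1532)(0.0160) + (0.9882)(0.9999)(-0.5477) = -0.54361,
so c = arccos(-0.54361) = 2.14553 rad.
So the angular separation is 122.9°.

122.9°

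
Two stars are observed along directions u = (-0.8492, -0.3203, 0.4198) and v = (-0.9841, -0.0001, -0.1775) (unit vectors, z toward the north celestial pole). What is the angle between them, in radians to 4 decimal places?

0.7056 rad

u·v = 0.7612; |u| = 1.0000, |v| = 1.0000.
cos θ = (u·v)/(|u||v|) = 0.7612, so θ = 0.7056 rad.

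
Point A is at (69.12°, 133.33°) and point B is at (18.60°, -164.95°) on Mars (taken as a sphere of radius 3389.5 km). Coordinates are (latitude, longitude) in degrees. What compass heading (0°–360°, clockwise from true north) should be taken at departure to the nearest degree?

110°

Δλ = 61.720° = 1.0772 rad.
y = sin Δλ · cos φ₂ = (0.8806)(0.9478) = 0.8346
x = cos φ₁ sin φ₂ − sin φ₁ cos φ₂ cos Δλ = (0.3564)(0.3190) − (0.9343)(0.9478)(0.4738) = -0.3059
θ = atan2(y, x) = 110.13°, so the bearing is 110°.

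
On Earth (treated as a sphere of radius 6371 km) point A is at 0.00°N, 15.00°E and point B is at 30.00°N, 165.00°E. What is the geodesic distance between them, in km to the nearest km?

15411 km

With latitudes φ₁ = 0.000°, φ₂ = 30.000° and longitude difference Δλ = 150.000°:
cos c = sin φ₁ sin φ₂ + cos φ₁ cos φ₂ cos Δλ = (0.0000)(0.5000) + (1.0000)(0.8660)(-0.8660) = -0.75000,
so c = arccos(-0.75000) = 2.41886 rad.
Distance = R·c = 6371 × 2.4189 ≈ 15411 km.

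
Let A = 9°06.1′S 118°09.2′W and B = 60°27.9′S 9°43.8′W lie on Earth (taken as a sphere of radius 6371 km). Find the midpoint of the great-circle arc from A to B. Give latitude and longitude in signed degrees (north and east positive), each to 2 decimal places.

The central angle between A and B is δ = 1.5870 rad.
With f = 0.5, the slerp weights are sin((1−f)δ)/sin δ = 0.7129 and sin(fδ)/sin δ = 0.7129.
Weighted sum of the unit vectors: (0.7129)·(-0.4659,-0.8706,-0.1582) + (0.7129)·(0.4859,-0.0833,-0.8701) = (0.0142, -0.6800, -0.7330).
Converting back: φ = atan2(z, √(x²+y²)) = -47.14°, λ = atan2(y, x) = -88.80°.

-47.14°, -88.80°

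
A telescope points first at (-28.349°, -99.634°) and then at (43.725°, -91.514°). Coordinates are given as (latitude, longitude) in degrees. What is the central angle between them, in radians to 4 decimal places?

1.2646 rad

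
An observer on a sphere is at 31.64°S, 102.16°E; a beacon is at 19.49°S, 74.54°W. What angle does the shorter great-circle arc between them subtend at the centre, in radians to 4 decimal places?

2.2475 rad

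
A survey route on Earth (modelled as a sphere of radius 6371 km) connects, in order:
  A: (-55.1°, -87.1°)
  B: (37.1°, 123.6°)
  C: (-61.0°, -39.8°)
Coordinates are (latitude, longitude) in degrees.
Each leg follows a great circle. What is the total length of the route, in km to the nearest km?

Leg A→B: central angle 2.6618 rad, distance 16958.5 km.
Leg B→C: central angle 2.6863 rad, distance 17114.5 km.
Total: 16958.5 + 17114.5 ≈ 34073 km.

34073 km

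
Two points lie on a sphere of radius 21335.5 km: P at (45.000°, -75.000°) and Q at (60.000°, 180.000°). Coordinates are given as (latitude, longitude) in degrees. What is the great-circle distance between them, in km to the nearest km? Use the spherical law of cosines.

With latitudes φ₁ = 45.000°, φ₂ = 60.000° and longitude difference Δλ = -105.000°:
cos c = sin φ₁ sin φ₂ + cos φ₁ cos φ₂ cos Δλ = (0.7071)(0.8660) + (0.7071)(0.5000)(-0.2588) = 0.52087,
so c = arccos(0.52087) = 1.02293 rad.
Distance = R·c = 21335.5 × 1.0229 ≈ 21825 km.

21825 km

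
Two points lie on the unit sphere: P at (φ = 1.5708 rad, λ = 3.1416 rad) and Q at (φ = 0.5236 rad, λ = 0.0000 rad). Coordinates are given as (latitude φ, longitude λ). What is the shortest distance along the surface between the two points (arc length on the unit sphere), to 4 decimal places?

1.0472

Let φ₁ = 1.5708 rad, φ₂ = 0.5236 rad, and Δλ = 3.1416 rad.
Haversine: a = sin²(Δφ/2) + cos φ₁ cos φ₂ sin²(Δλ/2) = 0.2500 + (-0.0000)(0.8660)(1.0000) = 0.25000.
Central angle c = 2·arcsin(√a) = 1.04719 rad.
On the unit sphere the arc length equals the central angle: 1.0472.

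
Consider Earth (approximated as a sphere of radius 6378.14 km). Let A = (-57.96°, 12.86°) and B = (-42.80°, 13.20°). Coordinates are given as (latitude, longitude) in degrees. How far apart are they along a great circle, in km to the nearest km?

1688 km

In radians: φ₁ = -1.0116, φ₂ = -0.7470, Δλ = 0.340° = 0.0059 rad.
cos c = sin φ₁ sin φ₂ + cos φ₁ cos φ₂ cos Δλ = (-0.8477)(-0.6794) + (0.5305)(0.7337)(1.0000) = 0.96519,
so c = arccos(0.96519) = 0.26462 rad.
Distance = R·c = 6378.14 × 0.2646 ≈ 1688 km.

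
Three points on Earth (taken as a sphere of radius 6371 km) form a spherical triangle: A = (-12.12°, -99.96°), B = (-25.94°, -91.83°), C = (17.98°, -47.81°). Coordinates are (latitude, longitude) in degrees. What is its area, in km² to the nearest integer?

6451851 km²

Side lengths (central angles): a = 1.0701, b = 1.0405, c = 0.2758 rad; semiperimeter s = 1.1932.
By l'Huilier's theorem, tan(E/4) = √[tan(s/2) tan((s−a)/2) tan((s−b)/2) tan((s−c)/2)], giving spherical excess E = 0.1590 rad.
Area = E·R² = 0.1590 × (6371)² ≈ 6451851 km².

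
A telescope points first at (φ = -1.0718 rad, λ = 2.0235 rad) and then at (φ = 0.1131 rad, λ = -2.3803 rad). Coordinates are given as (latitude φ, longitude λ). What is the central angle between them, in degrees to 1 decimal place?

104.1°

Let φ₁ = -1.0718 rad, φ₂ = 0.1131 rad, and Δλ = 1.8794 rad.
cos c = sin φ₁ sin φ₂ + cos φ₁ cos φ₂ cos Δλ = (-0.8781)(0.1129) + (0.4785)(0.9936)(-0.3037) = -0.24351,
so c = arccos(-0.24351) = 1.81678 rad.
So the angular separation is 104.1°.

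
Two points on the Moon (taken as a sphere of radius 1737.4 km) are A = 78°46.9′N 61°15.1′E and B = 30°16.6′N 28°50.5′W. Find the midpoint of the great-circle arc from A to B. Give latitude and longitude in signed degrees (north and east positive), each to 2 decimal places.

The central angle between A and B is δ = 1.0538 rad.
With f = 0.5, the slerp weights are sin((1−f)δ)/sin δ = 0.5785 and sin(fδ)/sin δ = 0.5785.
Weighted sum of the unit vectors: (0.5785)·(0.0936,0.1706,0.9809) + (0.5785)·(0.7565,-0.4166,0.5042) = (0.4917, -0.1423, 0.8590).
Converting back: φ = atan2(z, √(x²+y²)) = 59.21°, λ = atan2(y, x) = -16.14°.

59.21°, -16.14°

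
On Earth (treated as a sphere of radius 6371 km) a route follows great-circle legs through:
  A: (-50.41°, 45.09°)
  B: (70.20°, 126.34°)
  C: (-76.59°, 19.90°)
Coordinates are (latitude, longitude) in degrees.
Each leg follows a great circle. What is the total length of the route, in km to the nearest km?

32629 km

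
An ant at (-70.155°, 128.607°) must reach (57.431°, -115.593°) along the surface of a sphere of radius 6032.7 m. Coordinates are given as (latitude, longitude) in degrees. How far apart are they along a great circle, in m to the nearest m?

15869 m

Let φ₁ = -1.2244 rad, φ₂ = 1.0024 rad, and Δλ = 2.0211 rad.
cos c = sin φ₁ sin φ₂ + cos φ₁ cos φ₂ cos Δλ = (-0.9406)(0.8427) + (0.3395)(0.5383)(-0.4352) = -0.87223,
so c = arccos(-0.87223) = 2.63055 rad.
Distance = R·c = 6032.7 × 2.6305 ≈ 15869 m.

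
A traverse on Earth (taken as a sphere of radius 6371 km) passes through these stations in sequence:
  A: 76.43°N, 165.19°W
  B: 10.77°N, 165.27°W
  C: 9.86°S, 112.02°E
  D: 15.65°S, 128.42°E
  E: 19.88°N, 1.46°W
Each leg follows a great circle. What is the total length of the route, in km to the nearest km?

33325 km

Leg A→B: central angle 1.1460 rad, distance 7301.1 km.
Leg B→C: central angle 1.4799 rad, distance 9428.2 km.
Leg C→D: central angle 0.2967 rad, distance 1890.4 km.
Leg D→E: central angle 2.3082 rad, distance 14705.4 km.
Total: 7301.1 + 9428.2 + 1890.4 + 14705.4 ≈ 33325 km.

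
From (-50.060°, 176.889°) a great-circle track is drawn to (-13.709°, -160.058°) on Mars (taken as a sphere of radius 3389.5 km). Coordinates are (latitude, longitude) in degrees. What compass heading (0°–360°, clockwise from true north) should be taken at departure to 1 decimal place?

35.5°

Δλ = 23.053° = 0.4024 rad.
y = sin Δλ · cos φ₂ = (0.3916)(0.9715) = 0.3804
x = cos φ₁ sin φ₂ − sin φ₁ cos φ₂ cos Δλ = (0.6420)(-0.2370) − (-0.7667)(0.9715)(0.9201) = 0.5332
θ = atan2(y, x) = 35.50°, so the bearing is 35.5°.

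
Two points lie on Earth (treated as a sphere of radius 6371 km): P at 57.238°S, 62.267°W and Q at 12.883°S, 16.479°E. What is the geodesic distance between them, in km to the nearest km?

8130 km

Let φ₁ = -0.9990 rad, φ₂ = -0.2249 rad, and Δλ = 1.3744 rad.
Haversine: a = sin²(Δφ/2) + cos φ₁ cos φ₂ sin²(Δλ/2) = 0.1425 + (0.5412)(0.9748)(0.4024) = 0.35478.
Central angle c = 2·arcsin(√a) = 1.27610 rad.
Distance = R·c = 6371 × 1.2761 ≈ 8130 km.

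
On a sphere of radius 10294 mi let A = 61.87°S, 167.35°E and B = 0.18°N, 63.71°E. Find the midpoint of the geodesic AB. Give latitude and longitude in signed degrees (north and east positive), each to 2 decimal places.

Central angle δ = 1.6850 rad. Interpolating on the sphere with fraction f = 0.5:
P = [sin((1−f)δ)·A + sin(fδ)·B] / sin δ = 0.7512·A + 0.7512·B in Cartesian coordinates,
giving P = (-0.0129, 0.7511, -0.6601), i.e. latitude -41.31°, longitude 90.98°.

-41.31°, 90.98°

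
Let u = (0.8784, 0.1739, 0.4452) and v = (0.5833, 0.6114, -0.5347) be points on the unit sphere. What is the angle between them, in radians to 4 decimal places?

1.1803 rad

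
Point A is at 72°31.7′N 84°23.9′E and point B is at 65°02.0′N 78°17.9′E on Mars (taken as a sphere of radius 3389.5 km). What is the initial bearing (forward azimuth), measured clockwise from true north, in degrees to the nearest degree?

Δλ = -6.100° = -0.1065 rad.
y = sin Δλ · cos φ₂ = (-0.1063)(0.4221) = -0.0449
x = cos φ₁ sin φ₂ − sin φ₁ cos φ₂ cos Δλ = (0.3002)(0.9066) − (0.9539)(0.4221)(0.9943) = -0.1282
θ = atan2(y, x) = -160.71°; adding 360° gives 199°.

199°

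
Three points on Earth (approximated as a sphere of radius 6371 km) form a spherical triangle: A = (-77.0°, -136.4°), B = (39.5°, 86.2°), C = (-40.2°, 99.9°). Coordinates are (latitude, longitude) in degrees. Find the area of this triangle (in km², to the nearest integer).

2632259 km²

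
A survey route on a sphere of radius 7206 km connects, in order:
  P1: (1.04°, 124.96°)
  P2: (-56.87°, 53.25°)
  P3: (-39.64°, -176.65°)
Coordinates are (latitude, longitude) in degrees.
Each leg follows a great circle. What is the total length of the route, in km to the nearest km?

19589 km

Leg P1→P2: central angle 1.4139 rad, distance 10188.3 km.
Leg P2→P3: central angle 1.3045 rad, distance 9400.3 km.
Total: 10188.3 + 9400.3 ≈ 19589 km.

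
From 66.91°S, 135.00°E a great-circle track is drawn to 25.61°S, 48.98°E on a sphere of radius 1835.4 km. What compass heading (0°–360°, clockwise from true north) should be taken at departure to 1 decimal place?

262.9°

With φ₁ = -1.1678, φ₂ = -0.4470, Δλ = -1.5013 rad, the forward-azimuth formula gives
θ = atan2( sin Δλ cos φ₂ , cos φ₁ sin φ₂ − sin φ₁ cos φ₂ cos Δλ ) = atan2(-0.8996, -0.1119) = -97.09°.
Adding 360° brings this into [0°, 360°): 262.9°.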